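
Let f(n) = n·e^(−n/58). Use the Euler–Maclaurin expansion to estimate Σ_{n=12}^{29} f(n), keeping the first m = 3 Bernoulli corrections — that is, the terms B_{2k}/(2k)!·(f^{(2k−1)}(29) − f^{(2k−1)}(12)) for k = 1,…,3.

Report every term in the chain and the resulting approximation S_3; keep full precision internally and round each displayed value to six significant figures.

The integral term ∫_12^29 x·e^(−x/58) dx = 240.648.
½[f(12) + f(29)] = ½[9.75725 + 17.5894] = 13.6733.
So far: 254.321.
Order-1 term: 1/12 · (0.303265 − 0.644875) = -0.0284675.
Partial sum through k=1: 254.292.
Order-2 term: −1/720 · (0.000450751 − 0.000675114) = 3.11615e-07.
Partial sum through k=2: 254.292.
Order-3 term: 1/30240 · (2.41187e-07 − 3.44390e-07) = -3.41282e-12.

S_3 ≈ 254.292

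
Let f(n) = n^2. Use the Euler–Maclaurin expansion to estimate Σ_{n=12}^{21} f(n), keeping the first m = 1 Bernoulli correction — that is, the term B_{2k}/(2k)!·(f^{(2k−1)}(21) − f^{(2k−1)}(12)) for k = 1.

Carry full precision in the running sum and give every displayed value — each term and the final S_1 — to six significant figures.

Integral: ∫_12^21 x^2 dx = 2511.00.
Boundary: ½(f(12) + f(21)) = ½(144.000 + 441.000) = 292.500.
Running total after boundary: 2803.50.
k=1: B_{2}/(2)! × [f^{(1)}(21) − f^{(1)}(12)] = 1/12 × (42.0000 − 24.0000) = 1.50000.

S_1 ≈ 2805.00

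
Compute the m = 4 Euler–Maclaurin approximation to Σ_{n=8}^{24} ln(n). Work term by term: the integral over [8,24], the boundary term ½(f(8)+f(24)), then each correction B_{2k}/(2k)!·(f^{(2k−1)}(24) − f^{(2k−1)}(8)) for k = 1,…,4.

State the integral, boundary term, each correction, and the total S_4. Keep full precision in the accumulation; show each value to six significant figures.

S_4 ≈ 46.2596

The integral term ∫_8^24 ln(x) dx = 43.6378.
Boundary: ½(f(8) + f(24)) = ½(2.07944 + 3.17805) = 2.62875.
Integral + boundary = 46.2665.
k=1: B_{2}/(2)! × [f^{(1)}(24) − f^{(1)}(8)] = 1/12 × (0.0416667 − 0.125000) = -0.00694444.
Partial sum through k=1: 46.2596.
k=2: B_{4}/(4)! × [f^{(3)}(24) − f^{(3)}(8)] = −1/720 × (0.000144676 − 0.00390625) = 5.22441e-06.
Partial sum through k=2: 46.2596.
k=3: B_{6}/(6)! × [f^{(5)}(24) − f^{(5)}(8)] = 1/30240 × (3.01408e-06 − 0.000732422) = -2.41206e-08.
Partial sum through k=3: 46.2596.
k=4: B_{8}/(8)! × [f^{(7)}(24) − f^{(7)}(8)] = −1/1209600 × (1.56983e-07 − 0.000343323) = 2.83702e-10.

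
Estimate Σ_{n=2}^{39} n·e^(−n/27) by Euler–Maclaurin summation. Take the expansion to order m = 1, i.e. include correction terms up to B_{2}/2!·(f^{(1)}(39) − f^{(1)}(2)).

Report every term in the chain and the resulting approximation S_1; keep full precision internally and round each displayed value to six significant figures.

The integral term ∫_2^39 x·e^(−x/27) dx = 306.763.
½[f(2) + f(39)] = ½[1.85721 + 9.19921] = 5.52821.
Integral + boundary = 312.291.
Correction k=1: B_{2}/2! · (f^{(1)}(39) − f^{(1)}(2)) = 1/12 · (-0.104834 − 0.859818) = -0.0803876.

S_1 ≈ 312.211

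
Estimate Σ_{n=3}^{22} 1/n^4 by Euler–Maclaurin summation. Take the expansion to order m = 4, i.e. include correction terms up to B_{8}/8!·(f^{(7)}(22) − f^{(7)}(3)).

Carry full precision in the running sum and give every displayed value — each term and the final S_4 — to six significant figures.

∫_3^22 1/x^4 dx evaluates to 0.0123144.
Boundary: ½(f(3) + f(22)) = ½(0.0123457 + 4.26883e-06) = 0.00617497.
Integral + boundary = 0.0184893.
Order-1 term: 1/12 · (-7.76152e-07 − (-0.0164609)) = 0.00137168.
After k=1: 0.0198610.
Order-2 term: −1/720 · (-4.81086e-08 − (-0.0548697)) = -7.62078e-05.
After k=2: 0.0197848.
Order-3 term: 1/30240 · (-5.56628e-09 − (-0.341411)) = 1.12901e-05.
After k=3: 0.0197961.
Order-4 term: −1/1209600 · (-1.03505e-09 − (-3.41411)) = -2.82251e-06.

S_4 ≈ 0.0197933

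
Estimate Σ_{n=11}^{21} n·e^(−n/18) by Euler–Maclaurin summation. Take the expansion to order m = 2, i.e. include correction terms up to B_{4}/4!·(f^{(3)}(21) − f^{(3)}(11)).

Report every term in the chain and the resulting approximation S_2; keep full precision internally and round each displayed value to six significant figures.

∫_11^21 x·e^(−x/18) dx evaluates to 64.7091.
Boundary: ½(f(11) + f(21)) = ½(5.97022 + 6.53947) = 6.25484.
So far: 70.9640.
Order-1 term: 1/12 · (-0.0519005 − 0.211068) = -0.0219141.
Partial sum through k=1: 70.9421.
Order-2 term: −1/720 · (0.00176206 − 0.00400174) = 3.11067e-06.

S_2 ≈ 70.9421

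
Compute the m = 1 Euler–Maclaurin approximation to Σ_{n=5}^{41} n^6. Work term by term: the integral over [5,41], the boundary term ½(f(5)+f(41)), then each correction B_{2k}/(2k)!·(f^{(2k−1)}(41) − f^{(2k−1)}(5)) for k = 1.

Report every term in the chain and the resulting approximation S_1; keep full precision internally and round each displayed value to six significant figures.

S_1 ≈ 3.02550e+10

Integral: ∫_5^41 x^6 dx = 2.78220e+10.
Boundary: ½(f(5) + f(41)) = ½(15625.0 + 4.75010e+09) = 2.37506e+09.
Integral + boundary = 3.01971e+10.
Correction k=1: B_{2}/2! · (f^{(1)}(41) − f^{(1)}(5)) = 1/12 · (6.95137e+08 − 18750.0) = 5.79265e+07.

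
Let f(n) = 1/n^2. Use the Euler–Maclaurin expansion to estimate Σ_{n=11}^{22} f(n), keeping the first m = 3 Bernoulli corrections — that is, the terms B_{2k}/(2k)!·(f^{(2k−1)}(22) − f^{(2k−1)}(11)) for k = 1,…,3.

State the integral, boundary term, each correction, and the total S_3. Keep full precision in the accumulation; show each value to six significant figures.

S_3 ≈ 0.0507292

Integral: ∫_11^22 1/x^2 dx = 0.0454545.
Boundary: ½(f(11) + f(22)) = ½(0.00826446 + 0.00206612) = 0.00516529.
So far: 0.0506198.
Order-1 term: 1/12 · (-0.000187829 − (-0.00150263)) = 0.000109567.
After k=1: 0.0507294.
Order-2 term: −1/720 · (-4.65691e-06 − (-0.000149021)) = -2.00506e-07.
After k=2: 0.0507292.
Order-3 term: 1/30240 · (-2.88651e-07 − (-3.69474e-05)) = 1.21226e-09.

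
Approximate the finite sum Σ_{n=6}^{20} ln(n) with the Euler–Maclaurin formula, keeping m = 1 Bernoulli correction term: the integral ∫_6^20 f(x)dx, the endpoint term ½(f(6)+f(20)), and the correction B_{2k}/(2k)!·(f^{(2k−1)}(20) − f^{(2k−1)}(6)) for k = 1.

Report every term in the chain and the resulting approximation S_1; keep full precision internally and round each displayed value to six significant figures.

S_1 ≈ 37.5481

The integral term ∫_6^20 ln(x) dx = 35.1641.
Boundary: ½(f(6) + f(20)) = ½(1.79176 + 2.99573) = 2.39375.
So far: 37.5578.
k=1: B_{2}/(2)! × [f^{(1)}(20) − f^{(1)}(6)] = 1/12 × (0.0500000 − 0.166667) = -0.00972222.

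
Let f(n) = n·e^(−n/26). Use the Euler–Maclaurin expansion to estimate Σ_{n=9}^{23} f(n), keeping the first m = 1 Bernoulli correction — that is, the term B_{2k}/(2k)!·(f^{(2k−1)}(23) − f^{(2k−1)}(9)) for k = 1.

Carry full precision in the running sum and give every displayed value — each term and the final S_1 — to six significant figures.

∫_9^23 x·e^(−x/26) dx evaluates to 117.737.
½[f(9) + f(23)] = ½[6.36663 + 9.49608] = 7.93136.
So far: 125.669.
Correction k=1: B_{2}/2! · (f^{(1)}(23) − f^{(1)}(9)) = 1/12 · (0.0476392 − 0.462533) = -0.0345745.

S_1 ≈ 125.634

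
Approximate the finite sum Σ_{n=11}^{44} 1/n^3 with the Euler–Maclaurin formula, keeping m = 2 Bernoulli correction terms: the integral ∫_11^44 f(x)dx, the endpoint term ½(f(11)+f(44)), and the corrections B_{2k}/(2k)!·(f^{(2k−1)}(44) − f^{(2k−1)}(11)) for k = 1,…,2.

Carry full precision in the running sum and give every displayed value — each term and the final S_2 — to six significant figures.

S_2 ≈ 0.00427246

Integral: ∫_11^44 1/x^3 dx = 0.00387397.
Boundary: ½(f(11) + f(44)) = ½(0.000751315 + 1.17393e-05) = 0.000381527.
Running total after boundary: 0.00425549.
Order-1 term: 1/12 · (-8.00406e-07 − (-0.000204904)) = 1.70086e-05.
Running total after k=1: 0.00427250.
Order-2 term: −1/720 · (-8.26866e-09 − (-3.38684e-05)) = -4.70280e-08.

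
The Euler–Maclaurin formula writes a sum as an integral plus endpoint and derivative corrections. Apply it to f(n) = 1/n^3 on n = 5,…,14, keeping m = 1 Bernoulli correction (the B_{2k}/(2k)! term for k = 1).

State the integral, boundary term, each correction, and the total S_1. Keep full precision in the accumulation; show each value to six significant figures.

Integral: ∫_5^14 1/x^3 dx = 0.0174490.
Endpoint term: (f(5) + f(14))/2 = (0.00800000 + 0.000364431)/2 = 0.00418222.
Integral + boundary = 0.0216312.
k=1: B_{2}/(2)! × [f^{(1)}(14) − f^{(1)}(5)] = 1/12 × (-7.80925e-05 − (-0.00480000)) = 0.000393492.

S_1 ≈ 0.0220247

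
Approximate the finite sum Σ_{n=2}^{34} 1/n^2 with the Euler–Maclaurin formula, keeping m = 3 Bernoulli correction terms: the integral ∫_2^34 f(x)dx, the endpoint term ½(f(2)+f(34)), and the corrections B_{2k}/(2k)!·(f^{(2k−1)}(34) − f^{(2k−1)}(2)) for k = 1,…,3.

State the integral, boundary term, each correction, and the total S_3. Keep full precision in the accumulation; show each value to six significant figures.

S_3 ≈ 0.615994

The integral term ∫_2^34 1/x^2 dx = 0.470588.
Endpoint term: (f(2) + f(34))/2 = (0.250000 + 0.000865052)/2 = 0.125433.
So far: 0.596021.
k=1: B_{2}/(2)! × [f^{(1)}(34) − f^{(1)}(2)] = 1/12 × (-5.08854e-05 − (-0.250000)) = 0.0208291.
Partial sum through k=1: 0.616850.
k=2: B_{4}/(4)! × [f^{(3)}(34) − f^{(3)}(2)] = −1/720 × (-5.28222e-07 − (-0.750000)) = -0.00104167.
Partial sum through k=2: 0.615808.
k=3: B_{6}/(6)! × [f^{(5)}(34) − f^{(5)}(2)] = 1/30240 × (-1.37082e-08 − (-5.62500)) = 0.000186012.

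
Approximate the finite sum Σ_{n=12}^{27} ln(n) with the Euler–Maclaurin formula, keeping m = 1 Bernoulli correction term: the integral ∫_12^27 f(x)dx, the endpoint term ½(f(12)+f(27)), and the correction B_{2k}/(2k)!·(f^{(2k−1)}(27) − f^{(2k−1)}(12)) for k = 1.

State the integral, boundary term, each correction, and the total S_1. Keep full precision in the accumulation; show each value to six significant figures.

The integral term ∫_12^27 ln(x) dx = 44.1687.
Endpoint term: (f(12) + f(27))/2 = (2.48491 + 3.29584)/2 = 2.89037.
So far: 47.0591.
k=1: B_{2}/(2)! × [f^{(1)}(27) − f^{(1)}(12)] = 1/12 × (0.0370370 − 0.0833333) = -0.00385802.

S_1 ≈ 47.0552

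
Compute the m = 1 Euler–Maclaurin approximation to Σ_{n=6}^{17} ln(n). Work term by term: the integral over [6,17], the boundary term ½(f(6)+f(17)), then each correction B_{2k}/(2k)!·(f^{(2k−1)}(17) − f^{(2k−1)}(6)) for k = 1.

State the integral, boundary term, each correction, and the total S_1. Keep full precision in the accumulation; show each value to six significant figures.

Integral: ∫_6^17 ln(x) dx = 26.4141.
Endpoint term: (f(6) + f(17))/2 = (1.79176 + 2.83321)/2 = 2.31249.
Integral + boundary = 28.7266.
k=1: B_{2}/(2)! × [f^{(1)}(17) − f^{(1)}(6)] = 1/12 × (0.0588235 − 0.166667) = -0.00898693.

S_1 ≈ 28.7176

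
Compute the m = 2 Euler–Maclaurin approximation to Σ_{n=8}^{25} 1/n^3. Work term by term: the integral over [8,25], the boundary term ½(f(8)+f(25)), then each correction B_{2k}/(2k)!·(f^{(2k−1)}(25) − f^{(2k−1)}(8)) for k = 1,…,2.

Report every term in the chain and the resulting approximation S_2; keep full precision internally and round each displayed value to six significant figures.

The integral term ∫_8^25 1/x^3 dx = 0.00701250.
Boundary: ½(f(8) + f(25)) = ½(0.00195312 + 6.40000e-05) = 0.00100856.
Integral + boundary = 0.00802106.
Correction k=1: B_{2}/2! · (f^{(1)}(25) − f^{(1)}(8)) = 1/12 · (-7.68000e-06 − (-0.000732422)) = 6.03952e-05.
Running total after k=1: 0.00808146.
Correction k=2: B_{4}/4! · (f^{(3)}(25) − f^{(3)}(8)) = −1/720 · (-2.45760e-07 − (-0.000228882)) = -3.17550e-07.

S_2 ≈ 0.00808114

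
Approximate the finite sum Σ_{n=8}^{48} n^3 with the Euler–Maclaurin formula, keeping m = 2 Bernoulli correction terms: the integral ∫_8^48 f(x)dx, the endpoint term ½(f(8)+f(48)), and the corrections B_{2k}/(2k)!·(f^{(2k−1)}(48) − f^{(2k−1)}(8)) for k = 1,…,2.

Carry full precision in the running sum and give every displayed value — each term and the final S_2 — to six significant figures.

S_2 ≈ 1.38219e+06

The integral term ∫_8^48 x^3 dx = 1.32608e+06.
½[f(8) + f(48)] = ½[512.000 + 110592] = 55552.0.
So far: 1.38163e+06.
Correction k=1: B_{2}/2! · (f^{(1)}(48) − f^{(1)}(8)) = 1/12 · (6912.00 − 192.000) = 560.000.
After k=1: 1.38219e+06.
Correction k=2: B_{4}/4! · (f^{(3)}(48) − f^{(3)}(8)) = −1/720 · (6.00000 − 6.00000) = 0.00000.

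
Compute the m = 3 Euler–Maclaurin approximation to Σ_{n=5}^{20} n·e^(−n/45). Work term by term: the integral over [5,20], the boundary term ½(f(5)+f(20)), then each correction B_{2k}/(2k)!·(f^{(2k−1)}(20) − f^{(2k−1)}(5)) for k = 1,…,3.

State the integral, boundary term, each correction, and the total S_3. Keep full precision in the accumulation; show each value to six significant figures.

∫_5^20 x·e^(−x/45) dx evaluates to 137.936.
Endpoint term: (f(5) + f(20))/2 = (4.47420 + 12.8236)/2 = 8.64890.
Integral + boundary = 146.585.
k=1: B_{2}/(2)! × [f^{(1)}(20) − f^{(1)}(5)] = 1/12 × (0.356211 − 0.795413) = -0.0366001.
Partial sum through k=1: 146.548.
k=2: B_{4}/(4)! × [f^{(3)}(20) − f^{(3)}(5)] = −1/720 × (0.000809171 − 0.00127659) = 6.49190e-07.
Partial sum through k=2: 146.548.
k=3: B_{6}/(6)! × [f^{(5)}(20) − f^{(5)}(5)] = 1/30240 × (7.12314e-07 − 1.06685e-06) = -1.17242e-11.

S_3 ≈ 146.548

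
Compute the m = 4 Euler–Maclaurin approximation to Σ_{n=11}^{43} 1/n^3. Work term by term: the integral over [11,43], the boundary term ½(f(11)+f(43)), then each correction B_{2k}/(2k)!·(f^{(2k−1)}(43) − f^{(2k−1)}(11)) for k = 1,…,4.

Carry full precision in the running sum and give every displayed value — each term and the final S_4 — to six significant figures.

S_4 ≈ 0.00426072

∫_11^43 1/x^3 dx evaluates to 0.00386181.
Endpoint term: (f(11) + f(43))/2 = (0.000751315 + 1.25775e-05)/2 = 0.000381946.
Running total after boundary: 0.00424376.
Order-1 term: 1/12 · (-8.77501e-07 − (-0.000204904)) = 1.70022e-05.
Running total after k=1: 0.00426076.
Order-2 term: −1/720 · (-9.49162e-09 − (-3.38684e-05)) = -4.70263e-08.
Running total after k=2: 0.00426072.
Order-3 term: 1/30240 · (-2.15602e-10 − (-1.17560e-05)) = 3.88749e-10.
Running total after k=3: 0.00426072.
Order-4 term: −1/1209600 · (-8.39554e-12 − (-6.99530e-06)) = -5.78314e-12.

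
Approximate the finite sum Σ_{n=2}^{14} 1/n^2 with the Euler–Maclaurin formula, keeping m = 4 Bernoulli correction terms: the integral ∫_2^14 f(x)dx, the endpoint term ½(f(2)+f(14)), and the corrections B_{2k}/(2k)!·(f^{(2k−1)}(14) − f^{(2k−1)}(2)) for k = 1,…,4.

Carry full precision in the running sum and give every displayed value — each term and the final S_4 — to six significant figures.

S_4 ≈ 0.575974

Integral: ∫_2^14 1/x^2 dx = 0.428571.
Endpoint term: (f(2) + f(14))/2 = (0.250000 + 0.00510204)/2 = 0.127551.
Running total after boundary: 0.556122.
Order-1 term: 1/12 · (-0.000728863 − (-0.250000)) = 0.0207726.
Partial sum through k=1: 0.576895.
Order-2 term: −1/720 · (-4.46243e-05 − (-0.750000)) = -0.00104160.
Partial sum through k=2: 0.575853.
Order-3 term: 1/30240 · (-6.83024e-06 − (-5.62500)) = 0.000186012.
Partial sum through k=3: 0.576039.
Order-4 term: −1/1209600 · (-1.95150e-06 − (-78.7500)) = -6.51042e-05.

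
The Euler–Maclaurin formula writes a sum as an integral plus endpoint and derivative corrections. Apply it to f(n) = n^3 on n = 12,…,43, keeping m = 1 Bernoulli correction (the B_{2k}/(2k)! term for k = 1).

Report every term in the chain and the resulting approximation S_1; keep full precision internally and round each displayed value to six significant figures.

Integral: ∫_12^43 x^3 dx = 849516.
½[f(12) + f(43)] = ½[1728.00 + 79507.0] = 40617.5.
Running total after boundary: 890134.
k=1: B_{2}/(2)! × [f^{(1)}(43) − f^{(1)}(12)] = 1/12 × (5547.00 − 432.000) = 426.250.

S_1 ≈ 890560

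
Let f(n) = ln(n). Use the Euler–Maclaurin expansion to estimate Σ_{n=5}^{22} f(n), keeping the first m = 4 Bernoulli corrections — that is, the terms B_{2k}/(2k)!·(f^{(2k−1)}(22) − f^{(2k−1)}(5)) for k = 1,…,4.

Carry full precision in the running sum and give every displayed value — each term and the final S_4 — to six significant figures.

∫_5^22 ln(x) dx evaluates to 42.9557.
Endpoint term: (f(5) + f(22))/2 = (1.60944 + 3.09104)/2 = 2.35024.
So far: 45.3060.
Correction k=1: B_{2}/2! · (f^{(1)}(22) − f^{(1)}(5)) = 1/12 · (0.0454545 − 0.200000) = -0.0128788.
Partial sum through k=1: 45.2931.
Correction k=2: B_{4}/4! · (f^{(3)}(22) − f^{(3)}(5)) = −1/720 · (0.000187829 − 0.0160000) = 2.19613e-05.
Partial sum through k=2: 45.2931.
Correction k=3: B_{6}/6! · (f^{(5)}(22) − f^{(5)}(5)) = 1/30240 · (4.65691e-06 − 0.00768000) = -2.53814e-07.
Partial sum through k=3: 45.2931.
Correction k=4: B_{8}/8! · (f^{(7)}(22) − f^{(7)}(5)) = −1/1209600 · (2.88651e-07 − 0.00921600) = 7.61881e-09.

S_4 ≈ 45.2931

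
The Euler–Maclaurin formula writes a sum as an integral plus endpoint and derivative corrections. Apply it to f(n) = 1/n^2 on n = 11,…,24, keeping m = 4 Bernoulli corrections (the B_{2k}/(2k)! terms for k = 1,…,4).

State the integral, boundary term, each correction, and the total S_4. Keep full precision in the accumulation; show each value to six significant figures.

Integral: ∫_11^24 1/x^2 dx = 0.0492424.
Endpoint term: (f(11) + f(24))/2 = (0.00826446 + 0.00173611)/2 = 0.00500029.
So far: 0.0542427.
Order-1 term: 1/12 · (-0.000144676 − (-0.00150263)) = 0.000113163.
After k=1: 0.0543559.
Order-2 term: −1/720 · (-3.01408e-06 − (-0.000149021)) = -2.02788e-07.
After k=2: 0.0543557.
Order-3 term: 1/30240 · (-1.56983e-07 − (-3.69474e-05)) = 1.21661e-09.
After k=3: 0.0543557.
Order-4 term: −1/1209600 · (-1.52623e-08 − (-1.70996e-05)) = -1.41240e-11.

S_4 ≈ 0.0543557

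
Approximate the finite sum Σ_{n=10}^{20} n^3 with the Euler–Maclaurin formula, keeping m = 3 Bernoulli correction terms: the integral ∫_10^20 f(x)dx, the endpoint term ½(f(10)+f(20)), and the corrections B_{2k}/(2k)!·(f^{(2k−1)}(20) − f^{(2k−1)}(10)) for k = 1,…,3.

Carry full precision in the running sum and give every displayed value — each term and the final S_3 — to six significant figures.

S_3 ≈ 42075.0

The integral term ∫_10^20 x^3 dx = 37500.0.
Endpoint term: (f(10) + f(20))/2 = (1000.00 + 8000.00)/2 = 4500.00.
Integral + boundary = 42000.0.
Order-1 term: 1/12 · (1200.00 − 300.000) = 75.0000.
After k=1: 42075.0.
Order-2 term: −1/720 · (6.00000 − 6.00000) = 0.00000.
After k=2: 42075.0.
Order-3 term: 1/30240 · (0.00000 − 0.00000) = 0.00000.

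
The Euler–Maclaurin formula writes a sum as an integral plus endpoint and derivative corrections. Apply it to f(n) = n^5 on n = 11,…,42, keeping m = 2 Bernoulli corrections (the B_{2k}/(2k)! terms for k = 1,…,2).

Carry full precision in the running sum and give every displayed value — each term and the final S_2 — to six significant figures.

S_2 ≈ 9.81260e+08

The integral term ∫_11^42 x^5 dx = 9.14543e+08.
Boundary: ½(f(11) + f(42)) = ½(161051 + 1.30691e+08) = 6.54261e+07.
So far: 9.79970e+08.
Order-1 term: 1/12 · (1.55585e+07 − 73205.0) = 1.29044e+06.
After k=1: 9.81260e+08.
Order-2 term: −1/720 · (105840 − 7260.00) = -136.917.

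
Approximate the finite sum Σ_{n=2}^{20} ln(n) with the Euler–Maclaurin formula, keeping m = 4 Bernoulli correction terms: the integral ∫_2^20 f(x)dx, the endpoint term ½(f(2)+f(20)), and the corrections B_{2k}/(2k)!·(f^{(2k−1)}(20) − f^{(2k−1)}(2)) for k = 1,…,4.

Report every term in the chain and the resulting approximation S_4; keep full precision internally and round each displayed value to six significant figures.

S_4 ≈ 42.3356

∫_2^20 ln(x) dx evaluates to 40.5284.
Endpoint term: (f(2) + f(20))/2 = (0.693147 + 2.99573)/2 = 1.84444.
So far: 42.3728.
k=1: B_{2}/(2)! × [f^{(1)}(20) − f^{(1)}(2)] = 1/12 × (0.0500000 − 0.500000) = -0.0375000.
Running total after k=1: 42.3353.
k=2: B_{4}/(4)! × [f^{(3)}(20) − f^{(3)}(2)] = −1/720 × (0.000250000 − 0.250000) = 0.000346875.
Running total after k=2: 42.3356.
k=3: B_{6}/(6)! × [f^{(5)}(20) − f^{(5)}(2)] = 1/30240 × (7.50000e-06 − 0.750000) = -2.48013e-05.
Running total after k=3: 42.3356.
k=4: B_{8}/(8)! × [f^{(7)}(20) − f^{(7)}(2)] = −1/1209600 × (5.62500e-07 − 5.62500) = 4.65030e-06.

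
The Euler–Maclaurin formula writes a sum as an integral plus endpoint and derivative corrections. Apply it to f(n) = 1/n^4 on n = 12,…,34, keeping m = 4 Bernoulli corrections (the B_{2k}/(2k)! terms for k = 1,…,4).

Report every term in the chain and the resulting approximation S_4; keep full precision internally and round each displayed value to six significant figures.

Integral: ∫_12^34 1/x^4 dx = 0.000184420.
½[f(12) + f(34)] = ½[4.82253e-05 + 7.48315e-07] = 2.44868e-05.
Integral + boundary = 0.000208907.
Correction k=1: B_{2}/2! · (f^{(1)}(34) − f^{(1)}(12)) = 1/12 · (-8.80370e-08 − (-1.60751e-05)) = 1.33226e-06.
Partial sum through k=1: 0.000210239.
Correction k=2: B_{4}/4! · (f^{(3)}(34) − f^{(3)}(12)) = −1/720 · (-2.28470e-09 − (-3.34898e-06)) = -4.64819e-09.
Partial sum through k=2: 0.000210235.
Correction k=3: B_{6}/6! · (f^{(5)}(34) − f^{(5)}(12)) = 1/30240 · (-1.10677e-10 − (-1.30238e-06)) = 4.30645e-11.
Partial sum through k=3: 0.000210235.
Correction k=4: B_{8}/8! · (f^{(7)}(34) − f^{(7)}(12)) = −1/1209600 · (-8.61675e-12 − (-8.13988e-07)) = -6.72933e-13.

S_4 ≈ 0.000210235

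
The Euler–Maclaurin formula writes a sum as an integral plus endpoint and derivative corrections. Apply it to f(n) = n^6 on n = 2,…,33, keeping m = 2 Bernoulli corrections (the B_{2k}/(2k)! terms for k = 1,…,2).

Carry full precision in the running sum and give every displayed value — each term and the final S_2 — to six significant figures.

S_2 ≈ 6.75364e+09

The integral term ∫_2^33 x^6 dx = 6.08835e+09.
Endpoint term: (f(2) + f(33))/2 = (64.0000 + 1.29147e+09)/2 = 6.45734e+08.
So far: 6.73408e+09.
k=1: B_{2}/(2)! × [f^{(1)}(33) − f^{(1)}(2)] = 1/12 × (2.34812e+08 − 192.000) = 1.95677e+07.
After k=1: 6.75365e+09.
k=2: B_{4}/(4)! × [f^{(3)}(33) − f^{(3)}(2)] = −1/720 × (4.31244e+06 − 960.000) = -5988.17.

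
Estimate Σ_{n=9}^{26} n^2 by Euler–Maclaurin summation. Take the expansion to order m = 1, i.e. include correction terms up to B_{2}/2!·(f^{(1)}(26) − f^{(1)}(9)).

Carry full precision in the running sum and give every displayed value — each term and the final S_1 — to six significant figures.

The integral term ∫_9^26 x^2 dx = 5615.67.
½[f(9) + f(26)] = ½[81.0000 + 676.000] = 378.500.
Integral + boundary = 5994.17.
Correction k=1: B_{2}/2! · (f^{(1)}(26) − f^{(1)}(9)) = 1/12 · (52.0000 − 18.0000) = 2.83333.

S_1 ≈ 5997.00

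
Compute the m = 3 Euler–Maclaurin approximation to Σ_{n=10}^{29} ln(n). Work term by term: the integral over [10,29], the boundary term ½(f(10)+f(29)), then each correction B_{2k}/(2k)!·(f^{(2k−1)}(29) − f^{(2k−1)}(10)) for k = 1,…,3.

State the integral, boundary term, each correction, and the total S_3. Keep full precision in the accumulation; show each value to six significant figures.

S_3 ≈ 58.4552

The integral term ∫_10^29 ln(x) dx = 55.6257.
Endpoint term: (f(10) + f(29))/2 = (2.30259 + 3.36730)/2 = 2.83494.
Running total after boundary: 58.4607.
k=1: B_{2}/(2)! × [f^{(1)}(29) − f^{(1)}(10)] = 1/12 × (0.0344828 − 0.100000) = -0.00545977.
Partial sum through k=1: 58.4552.
k=2: B_{4}/(4)! × [f^{(3)}(29) − f^{(3)}(10)] = −1/720 × (8.20042e-05 − 0.00200000) = 2.66388e-06.
Partial sum through k=2: 58.4552.
k=3: B_{6}/(6)! × [f^{(5)}(29) − f^{(5)}(10)] = 1/30240 × (1.17010e-06 − 0.000240000) = -7.89781e-09.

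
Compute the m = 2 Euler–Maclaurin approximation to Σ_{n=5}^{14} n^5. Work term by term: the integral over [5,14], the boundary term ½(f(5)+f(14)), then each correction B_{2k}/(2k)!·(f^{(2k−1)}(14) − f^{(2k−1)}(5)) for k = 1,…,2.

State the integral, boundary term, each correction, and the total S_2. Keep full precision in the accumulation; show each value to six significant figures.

S_2 ≈ 1.53852e+06

The integral term ∫_5^14 x^5 dx = 1.25232e+06.
½[f(5) + f(14)] = ½[3125.00 + 537824] = 270474.
Integral + boundary = 1.52279e+06.
k=1: B_{2}/(2)! × [f^{(1)}(14) − f^{(1)}(5)] = 1/12 × (192080 − 3125.00) = 15746.2.
Running total after k=1: 1.53854e+06.
k=2: B_{4}/(4)! × [f^{(3)}(14) − f^{(3)}(5)] = −1/720 × (11760.0 − 1500.00) = -14.2500.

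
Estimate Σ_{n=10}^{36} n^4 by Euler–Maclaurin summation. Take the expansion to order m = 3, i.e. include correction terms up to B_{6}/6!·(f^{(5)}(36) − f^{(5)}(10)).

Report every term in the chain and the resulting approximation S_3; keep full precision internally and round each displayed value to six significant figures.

S_3 ≈ 1.29333e+07

Integral: ∫_10^36 x^4 dx = 1.20732e+07.
½[f(10) + f(36)] = ½[10000.0 + 1.67962e+06] = 844808.
So far: 1.29180e+07.
Order-1 term: 1/12 · (186624 − 4000.00) = 15218.7.
Running total after k=1: 1.29333e+07.
Order-2 term: −1/720 · (864.000 − 240.000) = -0.866667.
Running total after k=2: 1.29333e+07.
Order-3 term: 1/30240 · (0.00000 − 0.00000) = 0.00000.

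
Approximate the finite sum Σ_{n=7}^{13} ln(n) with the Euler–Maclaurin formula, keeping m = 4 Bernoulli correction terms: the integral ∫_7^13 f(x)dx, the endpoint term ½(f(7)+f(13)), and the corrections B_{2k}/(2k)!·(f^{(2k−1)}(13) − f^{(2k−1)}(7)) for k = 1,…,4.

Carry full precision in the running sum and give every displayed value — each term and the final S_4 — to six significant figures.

The integral term ∫_7^13 ln(x) dx = 13.7230.
Boundary: ½(f(7) + f(13)) = ½(1.94591 + 2.56495) = 2.25543.
Integral + boundary = 15.9784.
Correction k=1: B_{2}/2! · (f^{(1)}(13) − f^{(1)}(7)) = 1/12 · (0.0769231 − 0.142857) = -0.00549451.
Partial sum through k=1: 15.9729.
Correction k=2: B_{4}/4! · (f^{(3)}(13) − f^{(3)}(7)) = −1/720 · (0.000910332 − 0.00583090) = 6.83413e-06.
Partial sum through k=2: 15.9729.
Correction k=3: B_{6}/6! · (f^{(5)}(13) − f^{(5)}(7)) = 1/30240 · (6.46390e-05 − 0.00142798) = -4.50839e-08.
Partial sum through k=3: 15.9729.
Correction k=4: B_{8}/8! · (f^{(7)}(13) − f^{(7)}(7)) = −1/1209600 · (1.14744e-05 − 0.000874271) = 7.13291e-10.

S_4 ≈ 15.9729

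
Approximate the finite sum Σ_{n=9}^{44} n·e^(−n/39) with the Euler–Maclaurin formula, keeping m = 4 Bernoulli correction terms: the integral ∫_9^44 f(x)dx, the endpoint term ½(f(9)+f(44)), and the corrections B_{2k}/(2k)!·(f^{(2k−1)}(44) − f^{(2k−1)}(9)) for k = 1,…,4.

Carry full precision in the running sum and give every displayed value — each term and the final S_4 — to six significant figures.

Integral: ∫_9^44 x·e^(−x/39) dx = 438.686.
Endpoint term: (f(9) + f(44))/2 = (7.14530 + 14.2390)/2 = 10.6922.
So far: 449.378.
Correction k=1: B_{2}/2! · (f^{(1)}(44) − f^{(1)}(9)) = 1/12 · (-0.0414889 − 0.610710) = -0.0543499.
After k=1: 449.324.
Correction k=2: B_{4}/4! · (f^{(3)}(44) − f^{(3)}(9)) = −1/720 · (0.000398250 − 0.00144547) = 1.45447e-06.
After k=2: 449.324.
Correction k=3: B_{6}/6! · (f^{(5)}(44) − f^{(5)}(9)) = 1/30240 · (5.41602e-07 − 1.63670e-06) = -3.62134e-11.
After k=3: 449.324.
Correction k=4: B_{8}/8! · (f^{(7)}(44) − f^{(7)}(9)) = −1/1209600 · (5.40020e-10 − 1.52732e-09) = 8.16220e-16.

S_4 ≈ 449.324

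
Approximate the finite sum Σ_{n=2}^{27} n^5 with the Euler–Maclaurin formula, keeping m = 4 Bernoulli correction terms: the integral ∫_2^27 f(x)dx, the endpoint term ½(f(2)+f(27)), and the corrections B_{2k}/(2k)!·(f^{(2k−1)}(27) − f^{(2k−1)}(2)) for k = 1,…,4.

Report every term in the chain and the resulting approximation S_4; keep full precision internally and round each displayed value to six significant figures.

The integral term ∫_2^27 x^5 dx = 6.45701e+07.
Boundary: ½(f(2) + f(27)) = ½(32.0000 + 1.43489e+07) = 7.17447e+06.
Running total after boundary: 7.17445e+07.
Order-1 term: 1/12 · (2.65720e+06 − 80.0000) = 221427.
Running total after k=1: 7.19660e+07.
Order-2 term: −1/720 · (43740.0 − 240.000) = -60.4167.
Running total after k=2: 7.19659e+07.
Order-3 term: 1/30240 · (120.000 − 120.000) = 0.00000.
Running total after k=3: 7.19659e+07.
Order-4 term: −1/1209600 · (0.00000 − 0.00000) = 0.00000.

S_4 ≈ 7.19659e+07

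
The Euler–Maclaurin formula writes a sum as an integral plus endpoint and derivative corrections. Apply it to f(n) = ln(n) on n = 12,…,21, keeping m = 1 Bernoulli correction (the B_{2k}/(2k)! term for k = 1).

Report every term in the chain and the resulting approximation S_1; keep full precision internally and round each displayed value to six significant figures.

Integral: ∫_12^21 ln(x) dx = 25.1161.
½[f(12) + f(21)] = ½[2.48491 + 3.04452] = 2.76471.
So far: 27.8808.
Order-1 term: 1/12 · (0.0476190 − 0.0833333) = -0.00297619.

S_1 ≈ 27.8778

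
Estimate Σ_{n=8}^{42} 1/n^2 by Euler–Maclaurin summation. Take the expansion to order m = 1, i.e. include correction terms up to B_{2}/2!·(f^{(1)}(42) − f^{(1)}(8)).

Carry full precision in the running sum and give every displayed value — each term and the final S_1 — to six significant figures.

S_1 ≈ 0.109610

∫_8^42 1/x^2 dx evaluates to 0.101190.
Endpoint term: (f(8) + f(42))/2 = (0.0156250 + 0.000566893)/2 = 0.00809595.
Integral + boundary = 0.109286.
Correction k=1: B_{2}/2! · (f^{(1)}(42) − f^{(1)}(8)) = 1/12 · (-2.69949e-05 − (-0.00390625)) = 0.000323271.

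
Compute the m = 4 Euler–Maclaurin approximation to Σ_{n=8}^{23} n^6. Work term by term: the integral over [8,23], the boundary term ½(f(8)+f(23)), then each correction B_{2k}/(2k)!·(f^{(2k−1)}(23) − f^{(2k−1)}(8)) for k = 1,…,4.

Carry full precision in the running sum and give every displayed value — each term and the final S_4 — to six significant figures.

Integral: ∫_8^23 x^6 dx = 4.86104e+08.
½[f(8) + f(23)] = ½[262144 + 1.48036e+08] = 7.41490e+07.
So far: 5.60253e+08.
k=1: B_{2}/(2)! × [f^{(1)}(23) − f^{(1)}(8)] = 1/12 × (3.86181e+07 − 196608) = 3.20179e+06.
Partial sum through k=1: 5.63455e+08.
k=2: B_{4}/(4)! × [f^{(3)}(23) − f^{(3)}(8)] = −1/720 × (1.46004e+06 − 61440.0) = -1942.50.
Partial sum through k=2: 5.63453e+08.
k=3: B_{6}/(6)! × [f^{(5)}(23) − f^{(5)}(8)] = 1/30240 × (16560.0 − 5760.00) = 0.357143.
Partial sum through k=3: 5.63453e+08.
k=4: B_{8}/(8)! × [f^{(7)}(23) − f^{(7)}(8)] = −1/1209600 × (0.00000 − 0.00000) = 0.00000.

S_4 ≈ 5.63453e+08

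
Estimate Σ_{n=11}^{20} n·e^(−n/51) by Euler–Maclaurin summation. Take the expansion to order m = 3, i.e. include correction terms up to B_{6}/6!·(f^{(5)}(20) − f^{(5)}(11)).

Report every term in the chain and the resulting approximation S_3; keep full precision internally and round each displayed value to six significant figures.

The integral term ∫_11^20 x·e^(−x/51) dx = 102.194.
Endpoint term: (f(11) + f(20))/2 = (8.86587 + 13.5120)/2 = 11.1889.
Running total after boundary: 113.383.
Correction k=1: B_{2}/2! · (f^{(1)}(20) − f^{(1)}(11)) = 1/12 · (0.410658 − 0.632148) = -0.0184575.
After k=1: 113.364.
Correction k=2: B_{4}/4! · (f^{(3)}(20) − f^{(3)}(11)) = −1/720 · (0.000677376 − 0.000862793) = 2.57524e-07.
After k=2: 113.364.
Correction k=3: B_{6}/6! · (f^{(5)}(20) − f^{(5)}(11)) = 1/30240 · (4.60156e-07 − 5.69990e-07) = -3.63208e-12.

S_3 ≈ 113.364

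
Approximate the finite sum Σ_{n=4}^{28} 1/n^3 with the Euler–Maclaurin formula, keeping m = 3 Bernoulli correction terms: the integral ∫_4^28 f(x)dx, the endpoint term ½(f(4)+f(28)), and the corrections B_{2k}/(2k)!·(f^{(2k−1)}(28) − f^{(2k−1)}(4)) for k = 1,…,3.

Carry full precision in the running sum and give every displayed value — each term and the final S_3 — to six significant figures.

S_3 ≈ 0.0394046

Integral: ∫_4^28 1/x^3 dx = 0.0306122.
Endpoint term: (f(4) + f(28))/2 = (0.0156250 + 4.55539e-05)/2 = 0.00783528.
Integral + boundary = 0.0384475.
k=1: B_{2}/(2)! × [f^{(1)}(28) − f^{(1)}(4)] = 1/12 × (-4.88078e-06 − (-0.0117188)) = 0.000976156.
Running total after k=1: 0.0394237.
k=2: B_{4}/(4)! × [f^{(3)}(28) − f^{(3)}(4)] = −1/720 × (-1.24510e-07 − (-0.0146484)) = -2.03449e-05.
Running total after k=2: 0.0394033.
k=3: B_{6}/(6)! × [f^{(5)}(28) − f^{(5)}(4)] = 1/30240 × (-6.67016e-09 − (-0.0384521)) = 1.27157e-06.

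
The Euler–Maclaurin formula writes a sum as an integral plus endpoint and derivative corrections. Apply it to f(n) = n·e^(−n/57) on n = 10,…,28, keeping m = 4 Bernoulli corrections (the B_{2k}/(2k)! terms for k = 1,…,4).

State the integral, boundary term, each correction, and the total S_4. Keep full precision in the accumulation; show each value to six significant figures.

S_4 ≈ 252.679

The integral term ∫_10^28 x·e^(−x/57) dx = 239.949.
½[f(10) + f(28)] = ½[8.39089 + 17.1325] = 12.7617.
So far: 252.710.
Correction k=1: B_{2}/2! · (f^{(1)}(28) − f^{(1)}(10)) = 1/12 · (0.311305 − 0.691880) = -0.0317146.
Running total after k=1: 252.679.
Correction k=2: B_{4}/4! · (f^{(3)}(28) − f^{(3)}(10)) = −1/720 · (0.000472470 − 0.000729473) = 3.56949e-07.
Running total after k=2: 252.679.
Correction k=3: B_{6}/6! · (f^{(5)}(28) − f^{(5)}(10)) = 1/30240 · (2.61349e-07 − 3.83501e-07) = -4.03941e-12.
Running total after k=3: 252.679.
Correction k=4: B_{8}/8! · (f^{(7)}(28) − f^{(7)}(10)) = −1/1209600 · (1.16121e-10 − 1.66968e-10) = 4.20360e-17.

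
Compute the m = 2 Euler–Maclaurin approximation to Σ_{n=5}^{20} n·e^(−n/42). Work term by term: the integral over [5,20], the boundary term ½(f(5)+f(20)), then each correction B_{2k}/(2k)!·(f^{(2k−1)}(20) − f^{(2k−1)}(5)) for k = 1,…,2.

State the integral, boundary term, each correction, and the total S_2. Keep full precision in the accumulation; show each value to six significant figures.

S_2 ≈ 143.380

∫_5^20 x·e^(−x/42) dx evaluates to 134.987.
½[f(5) + f(20)] = ½[4.43883 + 12.4229] = 8.43087.
Integral + boundary = 143.418.
Correction k=1: B_{2}/2! · (f^{(1)}(20) − f^{(1)}(5)) = 1/12 · (0.325362 − 0.782079) = -0.0380598.
After k=1: 143.380.
Correction k=2: B_{4}/4! · (f^{(3)}(20) − f^{(3)}(5)) = −1/720 · (0.000888692 − 0.00144989) = 7.79445e-07.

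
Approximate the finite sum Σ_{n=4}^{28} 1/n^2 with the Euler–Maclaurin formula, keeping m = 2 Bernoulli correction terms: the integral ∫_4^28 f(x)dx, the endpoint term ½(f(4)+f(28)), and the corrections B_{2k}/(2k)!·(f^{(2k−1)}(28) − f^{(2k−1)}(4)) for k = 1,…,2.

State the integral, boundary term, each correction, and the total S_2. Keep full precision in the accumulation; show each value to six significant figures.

S_2 ≈ 0.248737

∫_4^28 1/x^2 dx evaluates to 0.214286.
½[f(4) + f(28)] = ½[0.0625000 + 0.00127551] = 0.0318878.
Running total after boundary: 0.246173.
Order-1 term: 1/12 · (-9.11079e-05 − (-0.0312500)) = 0.00259657.
Running total after k=1: 0.248770.
Order-2 term: −1/720 · (-1.39451e-06 − (-0.0234375)) = -3.25501e-05.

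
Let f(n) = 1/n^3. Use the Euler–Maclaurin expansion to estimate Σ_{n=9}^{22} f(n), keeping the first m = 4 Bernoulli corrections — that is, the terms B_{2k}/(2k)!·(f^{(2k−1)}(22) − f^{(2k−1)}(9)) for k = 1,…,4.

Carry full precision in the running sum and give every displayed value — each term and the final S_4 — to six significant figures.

S_4 ≈ 0.00590949

Integral: ∫_9^22 1/x^3 dx = 0.00513978.
Endpoint term: (f(9) + f(22))/2 = (0.00137174 + 9.39144e-05)/2 = 0.000732828.
Integral + boundary = 0.00587261.
Correction k=1: B_{2}/2! · (f^{(1)}(22) − f^{(1)}(9)) = 1/12 · (-1.28065e-05 − (-0.000457247)) = 3.70367e-05.
Running total after k=1: 0.00590965.
Correction k=2: B_{4}/4! · (f^{(3)}(22) − f^{(3)}(9)) = −1/720 · (-5.29194e-07 − (-0.000112901)) = -1.56071e-07.
Running total after k=2: 0.00590949.
Correction k=3: B_{6}/6! · (f^{(5)}(22) − f^{(5)}(9)) = 1/30240 · (-4.59218e-08 − (-5.85410e-05)) = 1.93436e-09.
Running total after k=3: 0.00590949.
Correction k=4: B_{8}/8! · (f^{(7)}(22) − f^{(7)}(9)) = −1/1209600 · (-6.83135e-09 − (-5.20365e-05)) = -4.30139e-11.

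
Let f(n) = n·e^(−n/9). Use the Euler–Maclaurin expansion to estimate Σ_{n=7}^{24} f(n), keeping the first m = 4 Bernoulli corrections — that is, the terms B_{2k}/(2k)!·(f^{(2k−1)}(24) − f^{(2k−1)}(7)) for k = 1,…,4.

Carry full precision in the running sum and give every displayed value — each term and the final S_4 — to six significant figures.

Integral: ∫_7^24 x·e^(−x/9) dx = 45.5207.
Boundary: ½(f(7) + f(24)) = ½(3.21598 + 1.66760) = 2.44179.
Integral + boundary = 47.9625.
k=1: B_{2}/(2)! × [f^{(1)}(24) − f^{(1)}(7)] = 1/12 × (-0.115806 − 0.102095) = -0.0181584.
Running total after k=1: 47.9444.
k=2: B_{4}/(4)! × [f^{(3)}(24) − f^{(3)}(7)] = −1/720 × (0.000285940 − 0.0126043) = 1.71088e-05.
Running total after k=2: 47.9444.
k=3: B_{6}/(6)! × [f^{(5)}(24) − f^{(5)}(7)] = 1/30240 × (2.47109e-05 − 0.000295656) = -8.95982e-09.
Running total after k=3: 47.9444.
k=4: B_{8}/(8)! × [f^{(7)}(24) − f^{(7)}(7)] = −1/1209600 × (5.66563e-07 − 5.37905e-06) = 3.97858e-12.

S_4 ≈ 47.9444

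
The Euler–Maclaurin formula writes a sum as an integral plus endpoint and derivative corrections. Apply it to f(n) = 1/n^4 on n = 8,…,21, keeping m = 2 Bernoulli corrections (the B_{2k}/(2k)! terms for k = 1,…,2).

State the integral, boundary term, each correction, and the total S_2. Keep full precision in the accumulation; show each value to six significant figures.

S_2 ≈ 0.000749701

Integral: ∫_8^21 1/x^4 dx = 0.000615048.
Boundary: ½(f(8) + f(21)) = ½(0.000244141 + 5.14189e-06) = 0.000124641.
Integral + boundary = 0.000739690.
k=1: B_{2}/(2)! × [f^{(1)}(21) − f^{(1)}(8)] = 1/12 × (-9.79408e-07 − (-0.000122070)) = 1.00909e-05.
Partial sum through k=1: 0.000749781.
k=2: B_{4}/(4)! × [f^{(3)}(21) − f^{(3)}(8)] = −1/720 × (-6.66264e-08 − (-5.72205e-05)) = -7.93803e-08.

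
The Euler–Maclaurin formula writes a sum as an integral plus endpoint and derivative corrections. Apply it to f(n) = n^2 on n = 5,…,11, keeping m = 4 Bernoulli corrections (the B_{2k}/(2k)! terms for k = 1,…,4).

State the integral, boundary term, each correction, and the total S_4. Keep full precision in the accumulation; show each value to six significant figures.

Integral: ∫_5^11 x^2 dx = 402.000.
Endpoint term: (f(5) + f(11))/2 = (25.0000 + 121.000)/2 = 73.0000.
Running total after boundary: 475.000.
Order-1 term: 1/12 · (22.0000 − 10.0000) = 1.00000.
Running total after k=1: 476.000.
Order-2 term: −1/720 · (0.00000 − 0.00000) = 0.00000.
Running total after k=2: 476.000.
Order-3 term: 1/30240 · (0.00000 − 0.00000) = 0.00000.
Running total after k=3: 476.000.
Order-4 term: −1/1209600 · (0.00000 − 0.00000) = 0.00000.

S_4 ≈ 476.000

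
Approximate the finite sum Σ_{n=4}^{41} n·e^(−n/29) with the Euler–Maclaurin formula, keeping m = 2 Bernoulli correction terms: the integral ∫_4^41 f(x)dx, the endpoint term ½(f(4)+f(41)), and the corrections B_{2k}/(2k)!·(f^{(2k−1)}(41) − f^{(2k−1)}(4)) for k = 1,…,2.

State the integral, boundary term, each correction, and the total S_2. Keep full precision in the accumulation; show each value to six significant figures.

∫_4^41 x·e^(−x/29) dx evaluates to 339.964.
Boundary: ½(f(4) + f(41)) = ½(3.48464 + 9.97198) = 6.72831.
Running total after boundary: 346.693.
k=1: B_{2}/(2)! × [f^{(1)}(41) − f^{(1)}(4)] = 1/12 × (-0.100642 − 0.750999) = -0.0709701.
Partial sum through k=1: 346.622.
k=2: B_{4}/(4)! × [f^{(3)}(41) − f^{(3)}(4)] = −1/720 × (0.000458734 − 0.00296470) = 3.48051e-06.

S_2 ≈ 346.622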